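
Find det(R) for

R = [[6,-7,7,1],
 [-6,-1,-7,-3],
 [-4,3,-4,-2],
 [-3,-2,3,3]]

The determinant is -442.

Expand along row 1:
  + (6) · M_11   where M_11 = det([-1 -7 -3; 3 -4 -2; -2 3 3]) = 38
  − (-7) · M_12   where M_12 = det([-6 -7 -3; -4 -4 -2; -3 3 3]) = -18
  + (7) · M_13   where M_13 = det([-6 -1 -3; -4 3 -2; -3 -2 3]) = -99
  − (1) · M_14   where M_14 = det([-6 -1 -7; -4 3 -4; -3 -2 3]) = -149
det = (+1)·(6)·(38) + (-1)·(-7)·(-18) + (+1)·(7)·(-99) + (-1)·(1)·(-149) = -442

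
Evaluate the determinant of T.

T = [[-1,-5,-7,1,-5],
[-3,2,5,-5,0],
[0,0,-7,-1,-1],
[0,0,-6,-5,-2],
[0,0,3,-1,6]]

T is block upper-triangular with a 2×2 block and a 3×3 block on the diagonal, so its determinant equals the product of the determinants of the diagonal blocks.
det of the 2×2 block = -17
det of the 3×3 block = 173
det = (-17)·(173) = -2941

The determinant is -2941.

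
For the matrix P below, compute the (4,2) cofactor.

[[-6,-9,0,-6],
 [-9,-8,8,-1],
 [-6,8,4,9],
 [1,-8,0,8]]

-528

Delete row 4 and column 2; the remaining 3×3 submatrix is [-6 0 -6; -9 8 -1; -6 4 9].
Its determinant is -528.
The cofactor carries sign (−1)^(4+2) = +1, so C_{4,2} = +(-528) = -528.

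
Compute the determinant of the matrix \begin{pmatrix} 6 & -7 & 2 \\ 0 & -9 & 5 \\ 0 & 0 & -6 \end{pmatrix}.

The determinant is 324.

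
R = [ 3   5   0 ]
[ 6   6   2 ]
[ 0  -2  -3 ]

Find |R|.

Expand along column 1:
  + 3 · |6 2; -2 -3| = 3·(-18 − (-4)) = -42
  − 6 · |5 0; -2 -3| = −6·(-15 − 0) = 90
Sum: (-42) + (90) = 48

det(R) = 48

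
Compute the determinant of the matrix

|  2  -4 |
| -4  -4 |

The determinant is -24.

det = 2·(-4) − (-4)·(-4) = -8 − 16 = -24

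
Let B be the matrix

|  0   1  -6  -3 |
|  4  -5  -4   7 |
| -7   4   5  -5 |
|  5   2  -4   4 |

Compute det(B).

Expand along row 1 (it has 1 zero):
  − (1) · M_12   where M_12 = det([4 -4 7; -7 5 -5; 5 -4 4]) = 9
  + (-6) · M_13   where M_13 = det([4 -5 7; -7 4 -5; 5 2 4]) = -149
  − (-3) · M_14   where M_14 = det([4 -5 -4; -7 4 5; 5 2 -4]) = 47
det = (-1)·(1)·(9) + (+1)·(-6)·(-149) + (-1)·(-3)·(47) = 1026

1026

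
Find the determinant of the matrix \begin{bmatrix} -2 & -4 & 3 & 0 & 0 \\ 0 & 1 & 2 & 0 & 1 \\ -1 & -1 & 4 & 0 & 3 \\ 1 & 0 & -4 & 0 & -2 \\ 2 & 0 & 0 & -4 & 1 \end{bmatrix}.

Expand along column 4 (it has 4 zeros):
  − (-4) · M_54   where M_54 = det([-2 -4 3 0; 0 1 2 1; -1 -1 4 3; 1 0 -4 -2]) = 6
det = (-1)·(-4)·(6) = 24

24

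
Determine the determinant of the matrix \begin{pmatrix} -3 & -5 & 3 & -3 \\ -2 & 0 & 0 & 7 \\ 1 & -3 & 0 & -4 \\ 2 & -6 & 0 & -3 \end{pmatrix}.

90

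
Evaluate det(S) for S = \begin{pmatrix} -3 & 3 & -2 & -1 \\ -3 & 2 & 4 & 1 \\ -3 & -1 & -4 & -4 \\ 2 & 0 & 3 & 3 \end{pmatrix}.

-43

Expand along row 4 (it has 1 zero):
  − (2) · M_41   where M_41 = det([3 -2 -1; 2 4 1; -1 -4 -4]) = -46
  − (3) · M_43   where M_43 = det([-3 3 -1; -3 2 1; -3 -1 -4]) = -33
  + (3) · M_44   where M_44 = det([-3 3 -2; -3 2 4; -3 -1 -4]) = -78
det = (-1)·(2)·(-46) + (-1)·(3)·(-33) + (+1)·(3)·(-78) = -43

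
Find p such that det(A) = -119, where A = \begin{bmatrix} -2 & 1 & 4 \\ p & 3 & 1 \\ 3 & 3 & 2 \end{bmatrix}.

Expanding along the column containing p, det(A) is linear in p: det(A) = (10)·p + (-39).
Set (10)·p + (-39) = -119  ⇒  (10)·p = -80  ⇒  p = -8.

-8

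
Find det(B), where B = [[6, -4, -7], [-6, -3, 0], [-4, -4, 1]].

|B| = -126

Expand along row 2:
  − (-6) · |-4 -7; -4 1| = −(-6)·(-4 − 28) = -192
  + (-3) · |6 -7; -4 1| = (-3)·(6 − 28) = 66
Sum: (-192) + (66) = -126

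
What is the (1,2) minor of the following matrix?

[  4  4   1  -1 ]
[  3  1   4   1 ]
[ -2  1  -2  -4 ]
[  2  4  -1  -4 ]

Delete row 1 and column 2; the remaining 3×3 submatrix is [3 4 1; -2 -2 -4; 2 -1 -4].
Its determinant is -46.

-46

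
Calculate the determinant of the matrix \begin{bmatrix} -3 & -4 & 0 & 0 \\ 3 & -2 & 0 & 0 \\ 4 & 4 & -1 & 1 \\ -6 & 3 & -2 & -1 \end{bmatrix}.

54

The matrix is block lower-triangular with a 2×2 block and a 2×2 block on the diagonal, so its determinant equals the product of the determinants of the diagonal blocks.
det of the 2×2 block = 18
det of the 2×2 block = 3
det = (18)·(3) = 54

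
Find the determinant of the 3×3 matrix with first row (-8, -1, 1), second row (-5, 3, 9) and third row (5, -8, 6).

The determinant is -770.

Expand along column 1:
  + (-8) · |3 9; -8 6| = (-8)·(18 − (-72)) = -720
  − (-5) · |-1 1; -8 6| = −(-5)·(-6 − (-8)) = 10
  + 5 · |-1 1; 3 9| = 5·(-9 − 3) = -60
Sum: (-720) + (10) + (-60) = -770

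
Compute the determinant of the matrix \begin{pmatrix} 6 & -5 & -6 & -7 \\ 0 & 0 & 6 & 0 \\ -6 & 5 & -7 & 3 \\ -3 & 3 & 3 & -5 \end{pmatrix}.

-72

Expand along row 2 (it has 3 zeros):
  − (6) · M_23   where M_23 = det([6 -5 -7; -6 5 3; -3 3 -5]) = 12
det = (-1)·(6)·(12) = -72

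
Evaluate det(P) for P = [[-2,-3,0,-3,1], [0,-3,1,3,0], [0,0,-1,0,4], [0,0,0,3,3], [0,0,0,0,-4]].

P is upper triangular, so det(P) is the product of the diagonal entries:
det = (-2) · (-3) · (-1) · (3) · (-4) = 72

|P| = 72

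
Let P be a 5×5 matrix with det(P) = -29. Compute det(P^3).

det(P^3) = (det P)^3 = (-29)^3 = -24389

-24389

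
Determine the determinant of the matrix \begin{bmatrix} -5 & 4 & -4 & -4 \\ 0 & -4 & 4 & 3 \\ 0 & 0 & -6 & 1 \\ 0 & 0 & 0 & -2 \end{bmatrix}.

The matrix is upper triangular, so the determinant is the product of the diagonal entries:
det = (-5) · (-4) · (-6) · (-2) = 240

The determinant is 240.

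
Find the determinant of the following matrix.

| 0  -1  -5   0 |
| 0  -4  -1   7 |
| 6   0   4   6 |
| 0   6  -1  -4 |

Expand along column 1 (it has 3 zeros):
  + (6) · M_31   where M_31 = det([-1 -5 0; -4 -1 7; 6 -1 -4]) = -141
det = (+1)·(6)·(-141) = -846

The determinant is -846.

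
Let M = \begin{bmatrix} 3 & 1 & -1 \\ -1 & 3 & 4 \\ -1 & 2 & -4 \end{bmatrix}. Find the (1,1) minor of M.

-20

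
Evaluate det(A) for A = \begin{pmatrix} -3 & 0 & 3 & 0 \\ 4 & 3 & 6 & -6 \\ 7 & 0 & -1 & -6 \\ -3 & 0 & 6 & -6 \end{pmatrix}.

The determinant is 162.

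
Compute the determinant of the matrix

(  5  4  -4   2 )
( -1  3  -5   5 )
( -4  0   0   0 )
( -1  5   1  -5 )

The determinant is 96.

Expand along row 3 (it has 3 zeros):
  + (-4) · M_31   where M_31 = det([4 -4 2; 3 -5 5; 5 1 -5]) = -24
det = (+1)·(-4)·(-24) = 96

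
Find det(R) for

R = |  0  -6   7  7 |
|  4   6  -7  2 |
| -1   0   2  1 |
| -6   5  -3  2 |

Expand along row 1 (it has 1 zero):
  − (-6) · M_12   where M_12 = det([4 -7 2; -1 2 1; -6 -3 2]) = 86
  + (7) · M_13   where M_13 = det([4 6 2; -1 0 1; -6 5 2]) = -54
  − (7) · M_14   where M_14 = det([4 6 -7; -1 0 2; -6 5 -3]) = -95
det = (-1)·(-6)·(86) + (+1)·(7)·(-54) + (-1)·(7)·(-95) = 803

803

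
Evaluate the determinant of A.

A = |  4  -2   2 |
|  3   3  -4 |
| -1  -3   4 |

4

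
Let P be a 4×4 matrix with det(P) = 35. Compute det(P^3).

The determinant is 42875.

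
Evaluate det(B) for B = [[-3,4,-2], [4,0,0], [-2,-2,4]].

Expand along row 2:
  − 4 · |4 -2; -2 4| = −4·(16 − 4) = -48

-48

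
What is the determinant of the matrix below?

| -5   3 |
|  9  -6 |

3

det = (-5)·(-6) − 3·9 = 30 − 27 = 3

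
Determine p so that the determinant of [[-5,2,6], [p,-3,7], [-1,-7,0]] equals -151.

Expanding along the row containing p, det(A) is linear in p: det(A) = (-42)·p + (-277).
Set (-42)·p + (-277) = -151  ⇒  (-42)·p = 126  ⇒  p = -3.

p = -3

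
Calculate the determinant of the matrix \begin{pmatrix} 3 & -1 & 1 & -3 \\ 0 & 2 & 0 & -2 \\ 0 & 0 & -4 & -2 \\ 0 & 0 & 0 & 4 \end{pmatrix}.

The determinant is -96.

The matrix is block upper-triangular with a 2×2 block and a 2×2 block on the diagonal, so its determinant equals the product of the determinants of the diagonal blocks.
det of the 2×2 block = 6
det of the 2×2 block = -16
det = (6)·(-16) = -96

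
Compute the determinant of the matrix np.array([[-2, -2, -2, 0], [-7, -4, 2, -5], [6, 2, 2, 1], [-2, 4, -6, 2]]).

Expand along row 1 (it has 1 zero):
  + (-2) · M_11   where M_11 = det([-4 2 -5; 2 2 1; 4 -6 2]) = 60
  − (-2) · M_12   where M_12 = det([-7 2 -5; 6 2 1; -2 -6 2]) = 62
  + (-2) · M_13   where M_13 = det([-7 -4 -5; 6 2 1; -2 4 2]) = -84
det = (+1)·(-2)·(60) + (-1)·(-2)·(62) + (+1)·(-2)·(-84) = 172

172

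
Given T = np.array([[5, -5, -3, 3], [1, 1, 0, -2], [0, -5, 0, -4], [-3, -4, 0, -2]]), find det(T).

|T| = -108

Expand along column 3 (it has 3 zeros):
  + (-3) · M_13   where M_13 = det([1 1 -2; 0 -5 -4; -3 -4 -2]) = 36
det = (+1)·(-3)·(36) = -108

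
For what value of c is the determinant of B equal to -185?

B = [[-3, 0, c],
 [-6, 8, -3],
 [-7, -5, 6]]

Expanding along the row containing c, det(B) is linear in c: det(B) = (86)·c + (-99).
Set (86)·c + (-99) = -185  ⇒  (86)·c = -86  ⇒  c = -1.

-1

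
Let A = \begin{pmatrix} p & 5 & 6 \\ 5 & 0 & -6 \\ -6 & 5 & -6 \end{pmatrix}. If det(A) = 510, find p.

1

Expanding along the row containing p, det(A) is linear in p: det(A) = (30)·p + (480).
Set (30)·p + (480) = 510  ⇒  (30)·p = 30  ⇒  p = 1.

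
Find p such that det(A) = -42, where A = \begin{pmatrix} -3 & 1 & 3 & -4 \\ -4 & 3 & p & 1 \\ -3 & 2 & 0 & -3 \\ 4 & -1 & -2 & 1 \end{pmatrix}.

Expanding along the row containing p, det(A) is linear in p: det(A) = (-14)·p + (-56).
Set (-14)·p + (-56) = -42  ⇒  (-14)·p = 14  ⇒  p = -1.

p = -1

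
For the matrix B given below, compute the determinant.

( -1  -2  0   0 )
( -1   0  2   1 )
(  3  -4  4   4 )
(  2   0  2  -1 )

Expand along row 1 (it has 2 zeros):
  + (-1) · M_11   where M_11 = det([0 2 1; -4 4 4; 0 2 -1]) = -16
  − (-2) · M_12   where M_12 = det([-1 2 1; 3 4 4; 2 2 -1]) = 32
det = (+1)·(-1)·(-16) + (-1)·(-2)·(32) = 80

|B| = 80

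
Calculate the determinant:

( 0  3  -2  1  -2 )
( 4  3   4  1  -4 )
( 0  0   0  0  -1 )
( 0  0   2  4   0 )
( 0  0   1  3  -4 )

The matrix is block upper-triangular with a 2×2 block and a 3×3 block on the diagonal, so its determinant equals the product of the determinants of the diagonal blocks.
det of the 2×2 block = -12
det of the 3×3 block = -2
det = (-12)·(-2) = 24

24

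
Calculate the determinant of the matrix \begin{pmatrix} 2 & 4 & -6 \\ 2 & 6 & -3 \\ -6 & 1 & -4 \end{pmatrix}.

Expand along row 1:
  + 2 · |6 -3; 1 -4| = 2·(-24 − (-3)) = -42
  − 4 · |2 -3; -6 -4| = −4·(-8 − 18) = 104
  + (-6) · |2 6; -6 1| = (-6)·(2 − (-36)) = -228
Sum: (-42) + (104) + (-228) = -166

The determinant is -166.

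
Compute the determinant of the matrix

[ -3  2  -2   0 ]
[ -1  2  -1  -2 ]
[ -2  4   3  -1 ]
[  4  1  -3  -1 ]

-147

Expand along row 1 (it has 1 zero):
  + (-3) · M_11   where M_11 = det([2 -1 -2; 4 3 -1; 1 -3 -1]) = 15
  − (2) · M_12   where M_12 = det([-1 -1 -2; -2 3 -1; 4 -3 -1]) = 24
  + (-2) · M_13   where M_13 = det([-1 2 -2; -2 4 -1; 4 1 -1]) = 27
det = (+1)·(-3)·(15) + (-1)·(2)·(24) + (+1)·(-2)·(27) = -147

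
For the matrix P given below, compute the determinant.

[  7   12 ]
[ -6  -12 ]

-12

det(P) = 7·(-12) − 12·(-6) = -84 − (-72) = -12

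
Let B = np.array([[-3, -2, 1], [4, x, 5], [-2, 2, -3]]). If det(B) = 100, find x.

6

Expanding along the column containing x, det(B) is linear in x: det(B) = (11)·x + (34).
Set (11)·x + (34) = 100  ⇒  (11)·x = 66  ⇒  x = 6.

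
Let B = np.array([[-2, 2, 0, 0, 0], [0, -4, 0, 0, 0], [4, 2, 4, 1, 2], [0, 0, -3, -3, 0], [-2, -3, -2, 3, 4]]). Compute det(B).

B is block lower-triangular with a 2×2 block and a 3×3 block on the diagonal, so its determinant equals the product of the determinants of the diagonal blocks.
det of the 2×2 block = 8
det of the 3×3 block = -66
det = (8)·(-66) = -528

det(B) = -528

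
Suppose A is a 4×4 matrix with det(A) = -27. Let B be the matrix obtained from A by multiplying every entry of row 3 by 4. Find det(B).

Scaling one row by 4 multiplies the determinant by 4.
det(B) = (4)·(-27) = -108

-108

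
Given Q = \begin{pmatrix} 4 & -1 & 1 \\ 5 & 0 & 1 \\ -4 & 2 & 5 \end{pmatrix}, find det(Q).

det(Q) = 31

Expand along row 2:
  − 5 · |-1 1; 2 5| = −5·(-5 − 2) = 35
  − 1 · |4 -1; -4 2| = −1·(8 − 4) = -4
Sum: (35) + (-4) = 31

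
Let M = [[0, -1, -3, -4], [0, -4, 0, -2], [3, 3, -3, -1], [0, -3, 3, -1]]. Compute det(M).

Expand along column 1 (it has 3 zeros):
  + (3) · M_31   where M_31 = det([-1 -3 -4; -4 0 -2; -3 3 -1]) = 36
det = (+1)·(3)·(36) = 108

The determinant is 108.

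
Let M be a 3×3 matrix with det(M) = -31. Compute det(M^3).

The determinant is -29791.

det(M^3) = (det M)^3 = (-31)^3 = -29791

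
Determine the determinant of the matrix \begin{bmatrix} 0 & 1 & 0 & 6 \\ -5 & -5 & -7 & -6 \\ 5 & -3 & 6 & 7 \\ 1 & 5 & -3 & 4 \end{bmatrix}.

The determinant is 1184.

Expand along row 1 (it has 2 zeros):
  − (1) · M_12   where M_12 = det([-5 -7 -6; 5 6 7; 1 -3 4]) = -8
  − (6) · M_14   where M_14 = det([-5 -5 -7; 5 -3 6; 1 5 -3]) = -196
det = (-1)·(1)·(-8) + (-1)·(6)·(-196) = 1184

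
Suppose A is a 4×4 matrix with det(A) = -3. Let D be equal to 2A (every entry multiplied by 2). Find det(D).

det(D) = -48

For a 4×4 matrix, det(2A) = 2^4·det(A) = 16·det(A).
det(D) = (16)·(-3) = -48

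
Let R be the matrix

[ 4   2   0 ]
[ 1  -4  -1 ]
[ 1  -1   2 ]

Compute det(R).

The determinant is -42.

Expand along column 3:
  − (-1) · |4 2; 1 -1| = −(-1)·(-4 − 2) = -6
  + 2 · |4 2; 1 -4| = 2·(-16 − 2) = -36
Sum: (-6) + (-36) = -42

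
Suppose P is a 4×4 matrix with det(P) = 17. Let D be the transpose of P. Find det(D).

17

det(Pᵀ) = det(P).
det(D) = (1)·(17) = 17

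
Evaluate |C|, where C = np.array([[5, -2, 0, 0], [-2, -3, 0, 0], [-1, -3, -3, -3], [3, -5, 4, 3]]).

C is block lower-triangular with a 2×2 block and a 2×2 block on the diagonal, so its determinant equals the product of the determinants of the diagonal blocks.
det of the 2×2 block = -19
det of the 2×2 block = 3
det = (-19)·(3) = -57

|C| = -57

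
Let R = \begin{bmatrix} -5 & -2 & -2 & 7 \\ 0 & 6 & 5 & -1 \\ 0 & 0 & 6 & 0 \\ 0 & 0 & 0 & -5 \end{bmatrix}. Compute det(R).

900

R is upper triangular, so det(R) is the product of the diagonal entries:
det = (-5) · (6) · (6) · (-5) = 900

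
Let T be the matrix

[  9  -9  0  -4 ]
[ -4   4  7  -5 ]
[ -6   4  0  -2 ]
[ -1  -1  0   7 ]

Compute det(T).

1414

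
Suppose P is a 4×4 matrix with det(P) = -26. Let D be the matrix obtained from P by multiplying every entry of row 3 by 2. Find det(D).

-52

Scaling one row by 2 multiplies the determinant by 2.
det(D) = (2)·(-26) = -52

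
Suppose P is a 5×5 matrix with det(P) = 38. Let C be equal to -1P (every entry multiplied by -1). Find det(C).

For a 5×5 matrix, det(-1P) = (-1)^5·det(P) = -1·det(P).
det(C) = (-1)·(38) = -38

det(C) = -38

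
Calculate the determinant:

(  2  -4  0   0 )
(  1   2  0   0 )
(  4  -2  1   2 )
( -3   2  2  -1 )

The matrix is block lower-triangular with a 2×2 block and a 2×2 block on the diagonal, so its determinant equals the product of the determinants of the diagonal blocks.
det of the 2×2 block = 8
det of the 2×2 block = -5
det = (8)·(-5) = -40

-40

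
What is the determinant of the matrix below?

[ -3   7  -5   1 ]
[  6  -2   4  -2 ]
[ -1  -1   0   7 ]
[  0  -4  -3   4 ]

The determinant is -1200.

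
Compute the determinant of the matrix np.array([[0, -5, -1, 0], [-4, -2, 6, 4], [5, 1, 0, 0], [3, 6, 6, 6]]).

-444

Expand along row 1 (it has 2 zeros):
  − (-5) · M_12   where M_12 = det([-4 6 4; 5 0 0; 3 6 6]) = -60
  + (-1) · M_13   where M_13 = det([-4 -2 4; 5 1 0; 3 6 6]) = 144
det = (-1)·(-5)·(-60) + (+1)·(-1)·(144) = -444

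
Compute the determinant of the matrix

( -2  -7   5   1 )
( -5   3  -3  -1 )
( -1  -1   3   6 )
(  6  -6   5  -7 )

The determinant is 743.

Expand along row 1:
  + (-2) · M_11   where M_11 = det([3 -3 -1; -1 3 6; -6 5 -7]) = -37
  − (-7) · M_12   where M_12 = det([-5 -3 -1; -1 3 6; 6 5 -7]) = 191
  + (5) · M_13   where M_13 = det([-5 3 -1; -1 -1 6; 6 -6 -7]) = -140
  − (1) · M_14   where M_14 = det([-5 3 -3; -1 -1 3; 6 -6 5]) = -32
det = (+1)·(-2)·(-37) + (-1)·(-7)·(191) + (+1)·(5)·(-140) + (-1)·(1)·(-32) = 743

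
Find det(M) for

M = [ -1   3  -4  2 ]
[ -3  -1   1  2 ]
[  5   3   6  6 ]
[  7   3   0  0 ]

132

Expand along row 4 (it has 2 zeros):
  − (7) · M_41   where M_41 = det([3 -4 2; -1 1 2; 3 6 6]) = -84
  + (3) · M_42   where M_42 = det([-1 -4 2; -3 1 2; 5 6 6]) = -152
det = (-1)·(7)·(-84) + (+1)·(3)·(-152) = 132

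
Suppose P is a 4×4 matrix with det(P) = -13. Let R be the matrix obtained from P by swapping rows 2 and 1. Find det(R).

det(R) = 13

Swapping two rows multiplies the determinant by −1.
det(R) = (-1)·(-13) = 13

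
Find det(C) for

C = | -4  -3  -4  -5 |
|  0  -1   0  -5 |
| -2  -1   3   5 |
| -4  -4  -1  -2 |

100

Expand along row 2 (it has 2 zeros):
  + (-1) · M_22   where M_22 = det([-4 -4 -5; -2 3 5; -4 -1 -2]) = 30
  + (-5) · M_24   where M_24 = det([-4 -3 -4; -2 -1 3; -4 -4 -1]) = -26
det = (+1)·(-1)·(30) + (+1)·(-5)·(-26) = 100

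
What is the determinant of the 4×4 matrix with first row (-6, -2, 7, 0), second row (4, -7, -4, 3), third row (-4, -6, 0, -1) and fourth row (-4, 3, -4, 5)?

-2768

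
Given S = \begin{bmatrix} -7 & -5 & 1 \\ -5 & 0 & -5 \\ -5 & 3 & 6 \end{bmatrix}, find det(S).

Expand along row 2:
  − (-5) · |-5 1; 3 6| = −(-5)·(-30 − 3) = -165
  − (-5) · |-7 -5; -5 3| = −(-5)·(-21 − 25) = -230
Sum: (-165) + (-230) = -395

-395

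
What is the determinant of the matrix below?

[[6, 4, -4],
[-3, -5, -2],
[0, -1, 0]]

Expand along row 3:
  − (-1) · |6 -4; -3 -2| = −(-1)·(-12 − 12) = -24

The determinant is -24.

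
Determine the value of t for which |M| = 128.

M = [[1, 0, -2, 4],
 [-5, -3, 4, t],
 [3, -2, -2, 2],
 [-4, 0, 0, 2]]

0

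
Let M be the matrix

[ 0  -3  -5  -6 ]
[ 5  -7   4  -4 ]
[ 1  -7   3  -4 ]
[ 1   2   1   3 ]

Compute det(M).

|M| = 137

Expand along row 1 (it has 1 zero):
  − (-3) · M_12   where M_12 = det([5 4 -4; 1 3 -4; 1 1 3]) = 45
  + (-5) · M_13   where M_13 = det([5 -7 -4; 1 -7 -4; 1 2 3]) = -52
  − (-6) · M_14   where M_14 = det([5 -7 4; 1 -7 3; 1 2 1]) = -43
det = (-1)·(-3)·(45) + (+1)·(-5)·(-52) + (-1)·(-6)·(-43) = 137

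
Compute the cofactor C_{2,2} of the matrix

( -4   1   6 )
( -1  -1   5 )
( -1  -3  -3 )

The cofactor is 18.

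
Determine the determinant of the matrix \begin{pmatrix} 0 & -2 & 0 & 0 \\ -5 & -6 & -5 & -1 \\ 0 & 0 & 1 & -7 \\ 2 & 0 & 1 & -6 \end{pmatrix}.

Expand along row 1 (it has 3 zeros):
  − (-2) · M_12   where M_12 = det([-5 -5 -1; 0 1 -7; 2 1 -6]) = 67
det = (-1)·(-2)·(67) = 134

134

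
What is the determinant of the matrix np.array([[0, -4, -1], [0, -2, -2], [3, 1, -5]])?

The determinant is 18.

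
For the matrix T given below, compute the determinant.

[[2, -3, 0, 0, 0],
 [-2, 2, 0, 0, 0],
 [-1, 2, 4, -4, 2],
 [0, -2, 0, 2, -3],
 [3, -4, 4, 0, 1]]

T is block lower-triangular with a 2×2 block and a 3×3 block on the diagonal, so its determinant equals the product of the determinants of the diagonal blocks.
det of the 2×2 block = -2
det of the 3×3 block = 40
det = (-2)·(40) = -80

-80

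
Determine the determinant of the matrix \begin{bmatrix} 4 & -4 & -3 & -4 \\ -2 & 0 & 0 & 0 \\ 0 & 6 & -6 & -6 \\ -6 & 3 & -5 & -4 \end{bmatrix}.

Expand along row 2 (it has 3 zeros):
  − (-2) · M_21   where M_21 = det([-4 -3 -4; 6 -6 -6; 3 -5 -4]) = 54
det = (-1)·(-2)·(54) = 108

108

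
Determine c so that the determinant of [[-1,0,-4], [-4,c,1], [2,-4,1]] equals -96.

-4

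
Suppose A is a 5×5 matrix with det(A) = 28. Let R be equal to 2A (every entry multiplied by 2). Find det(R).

|R| = 896

For a 5×5 matrix, det(2A) = 2^5·det(A) = 32·det(A).
det(R) = (32)·(28) = 896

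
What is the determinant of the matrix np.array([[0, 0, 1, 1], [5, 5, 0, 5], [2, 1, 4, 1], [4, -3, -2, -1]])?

Expand along row 1 (it has 2 zeros):
  + (1) · M_13   where M_13 = det([5 5 5; 2 1 1; 4 -3 -1]) = -10
  − (1) · M_14   where M_14 = det([5 5 0; 2 1 4; 4 -3 -2]) = 150
det = (+1)·(1)·(-10) + (-1)·(1)·(150) = -160

The determinant is -160.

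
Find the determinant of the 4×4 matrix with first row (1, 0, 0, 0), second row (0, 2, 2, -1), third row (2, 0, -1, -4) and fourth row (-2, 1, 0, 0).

Expand along row 1 (it has 3 zeros):
  + (1) · M_11   where M_11 = det([2 2 -1; 0 -1 -4; 1 0 0]) = -9
det = (+1)·(1)·(-9) = -9

-9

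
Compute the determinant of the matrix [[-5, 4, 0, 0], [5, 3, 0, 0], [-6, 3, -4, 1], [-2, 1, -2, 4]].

The matrix is block lower-triangular with a 2×2 block and a 2×2 block on the diagonal, so its determinant equals the product of the determinants of the diagonal blocks.
det of the 2×2 block = -35
det of the 2×2 block = -14
det = (-35)·(-14) = 490

490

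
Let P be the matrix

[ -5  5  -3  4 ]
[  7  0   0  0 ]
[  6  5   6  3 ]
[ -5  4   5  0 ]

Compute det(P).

Expand along row 2 (it has 3 zeros):
  − (7) · M_21   where M_21 = det([5 -3 4; 5 6 3; 4 5 0]) = -107
det = (-1)·(7)·(-107) = 749

The determinant is 749.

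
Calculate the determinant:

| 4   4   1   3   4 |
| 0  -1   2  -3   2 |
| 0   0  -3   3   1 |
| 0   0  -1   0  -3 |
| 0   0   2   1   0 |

The determinant is 112.

The matrix is block upper-triangular with a 2×2 block and a 3×3 block on the diagonal, so its determinant equals the product of the determinants of the diagonal blocks.
det of the 2×2 block = -4
det of the 3×3 block = -28
det = (-4)·(-28) = 112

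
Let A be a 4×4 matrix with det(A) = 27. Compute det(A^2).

The determinant is 729.

det(A^2) = (det A)^2 = (27)^2 = 729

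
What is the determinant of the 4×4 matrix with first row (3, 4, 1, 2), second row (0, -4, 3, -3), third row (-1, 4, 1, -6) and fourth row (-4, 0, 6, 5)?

Expand along row 2 (it has 1 zero):
  + (-4) · M_22   where M_22 = det([3 1 2; -1 1 -6; -4 6 5]) = 148
  − (3) · M_23   where M_23 = det([3 4 2; -1 4 -6; -4 0 5]) = 208
  + (-3) · M_24   where M_24 = det([3 4 1; -1 4 1; -4 0 6]) = 96
det = (+1)·(-4)·(148) + (-1)·(3)·(208) + (+1)·(-3)·(96) = -1504

-1504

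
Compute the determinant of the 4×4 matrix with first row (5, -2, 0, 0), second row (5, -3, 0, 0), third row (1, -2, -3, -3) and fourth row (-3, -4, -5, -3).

The matrix is block lower-triangular with a 2×2 block and a 2×2 block on the diagonal, so its determinant equals the product of the determinants of the diagonal blocks.
det of the 2×2 block = -5
det of the 2×2 block = -6
det = (-5)·(-6) = 30

30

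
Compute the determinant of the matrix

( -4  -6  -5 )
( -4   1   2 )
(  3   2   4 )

-77

Expand along column 1:
  + (-4) · |1 2; 2 4| = (-4)·(4 − 4) = 0
  − (-4) · |-6 -5; 2 4| = −(-4)·(-24 − (-10)) = -56
  + 3 · |-6 -5; 1 2| = 3·(-12 − (-5)) = -21
Sum: (0) + (-56) + (-21) = -77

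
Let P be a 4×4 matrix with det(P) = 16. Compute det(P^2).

det(P^2) = (det P)^2 = (16)^2 = 256

256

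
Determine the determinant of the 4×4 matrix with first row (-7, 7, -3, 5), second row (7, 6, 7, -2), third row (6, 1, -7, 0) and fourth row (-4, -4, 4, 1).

The determinant is 1975.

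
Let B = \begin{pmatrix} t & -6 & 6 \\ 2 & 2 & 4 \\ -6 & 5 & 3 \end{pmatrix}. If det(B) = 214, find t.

t = 7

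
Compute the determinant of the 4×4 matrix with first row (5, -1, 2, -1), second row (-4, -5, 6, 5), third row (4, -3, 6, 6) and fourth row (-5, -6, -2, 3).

-1250

Expand along row 1:
  + (5) · M_11   where M_11 = det([-5 6 5; -3 6 6; -6 -2 3]) = -102
  − (-1) · M_12   where M_12 = det([-4 6 5; 4 6 6; -5 -2 3]) = -262
  + (2) · M_13   where M_13 = det([-4 -5 5; 4 -3 6; -5 -6 3]) = -93
  − (-1) · M_14   where M_14 = det([-4 -5 6; 4 -3 6; -5 -6 -2]) = -292
det = (+1)·(5)·(-102) + (-1)·(-1)·(-262) + (+1)·(2)·(-93) + (-1)·(-1)·(-292) = -1250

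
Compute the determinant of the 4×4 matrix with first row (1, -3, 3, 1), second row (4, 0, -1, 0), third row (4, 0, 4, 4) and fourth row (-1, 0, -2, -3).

-72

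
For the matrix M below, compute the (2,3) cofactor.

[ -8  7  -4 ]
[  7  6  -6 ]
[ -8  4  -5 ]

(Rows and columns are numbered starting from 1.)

Delete row 2 and column 3; the remaining 2×2 submatrix is [-8 7; -8 4].
Its determinant is (-8)·4 − 7·(-8) = 24.
The cofactor carries sign (−1)^(2+3) = −1, so C_{2,3} = −(24) = -24.

-24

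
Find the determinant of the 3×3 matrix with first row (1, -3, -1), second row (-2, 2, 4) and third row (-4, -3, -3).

Expand along column 1:
  + 1 · |2 4; -3 -3| = 1·(-6 − (-12)) = 6
  − (-2) · |-3 -1; -3 -3| = −(-2)·(9 − 3) = 12
  + (-4) · |-3 -1; 2 4| = (-4)·(-12 − (-2)) = 40
Sum: (6) + (12) + (40) = 58

The determinant is 58.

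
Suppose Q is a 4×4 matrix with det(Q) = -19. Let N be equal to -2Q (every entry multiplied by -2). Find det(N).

-304

For a 4×4 matrix, det(-2Q) = (-2)^4·det(Q) = 16·det(Q).
det(N) = (16)·(-19) = -304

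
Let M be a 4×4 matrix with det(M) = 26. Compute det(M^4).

456976

det(M^4) = (det M)^4 = (26)^4 = 456976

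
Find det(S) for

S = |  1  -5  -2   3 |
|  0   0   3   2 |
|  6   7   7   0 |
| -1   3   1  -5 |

Expand along row 2 (it has 2 zeros):
  − (3) · M_23   where M_23 = det([1 -5 3; 6 7 0; -1 3 -5]) = -110
  + (2) · M_24   where M_24 = det([1 -5 -2; 6 7 7; -1 3 1]) = 1
det = (-1)·(3)·(-110) + (+1)·(2)·(1) = 332

|S| = 332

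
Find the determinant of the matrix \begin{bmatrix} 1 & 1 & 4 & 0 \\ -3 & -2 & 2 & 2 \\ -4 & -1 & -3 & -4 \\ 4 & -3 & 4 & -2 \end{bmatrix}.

Expand along row 1 (it has 1 zero):
  + (1) · M_11   where M_11 = det([-2 2 2; -1 -3 -4; -3 4 -2]) = -50
  − (1) · M_12   where M_12 = det([-3 2 2; -4 -3 -4; 4 4 -2]) = -122
  + (4) · M_13   where M_13 = det([-3 -2 2; -4 -1 -4; 4 -3 -2]) = 110
det = (+1)·(1)·(-50) + (-1)·(1)·(-122) + (+1)·(4)·(110) = 512

512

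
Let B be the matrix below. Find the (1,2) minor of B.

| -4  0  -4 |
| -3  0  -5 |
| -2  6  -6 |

8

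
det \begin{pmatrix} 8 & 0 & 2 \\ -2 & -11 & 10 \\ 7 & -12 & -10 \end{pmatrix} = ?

2042

Expand along row 1:
  + 8 · |-11 10; -12 -10| = 8·(110 − (-120)) = 1840
  + 2 · |-2 -11; 7 -12| = 2·(24 − (-77)) = 202
Sum: (1840) + (202) = 2042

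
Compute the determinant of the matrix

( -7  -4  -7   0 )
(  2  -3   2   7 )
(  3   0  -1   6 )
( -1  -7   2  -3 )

Expand along row 1 (it has 1 zero):
  + (-7) · M_11   where M_11 = det([-3 2 7; 0 -1 6; -7 2 -3]) = -106
  − (-4) · M_12   where M_12 = det([2 2 7; 3 -1 6; -1 2 -3]) = 23
  + (-7) · M_13   where M_13 = det([2 -3 7; 3 0 6; -1 -7 -3]) = -72
det = (+1)·(-7)·(-106) + (-1)·(-4)·(23) + (+1)·(-7)·(-72) = 1338

The determinant is 1338.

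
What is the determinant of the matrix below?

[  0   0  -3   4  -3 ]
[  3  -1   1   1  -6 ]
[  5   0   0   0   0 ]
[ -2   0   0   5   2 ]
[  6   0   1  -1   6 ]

Expand along row 3 (it has 4 zeros):
  + (5) · M_31   where M_31 = det([0 -3 4 -3; -1 1 1 -6; 0 0 5 2; 0 1 -1 6]) = -73
det = (+1)·(5)·(-73) = -365

-365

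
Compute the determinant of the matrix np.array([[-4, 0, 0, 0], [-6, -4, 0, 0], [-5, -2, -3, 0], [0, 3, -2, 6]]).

The matrix is lower triangular, so the determinant is the product of the diagonal entries:
det = (-4) · (-4) · (-3) · (6) = -288

-288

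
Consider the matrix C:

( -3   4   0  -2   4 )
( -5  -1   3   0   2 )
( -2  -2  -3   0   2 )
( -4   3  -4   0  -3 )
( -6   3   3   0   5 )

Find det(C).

Expand along column 4 (it has 4 zeros):
  − (-2) · M_14   where M_14 = det([-5 -1 3 2; -2 -2 -3 2; -4 3 -4 -3; -6 3 3 5]) = -916
det = (-1)·(-2)·(-916) = -1832

-1832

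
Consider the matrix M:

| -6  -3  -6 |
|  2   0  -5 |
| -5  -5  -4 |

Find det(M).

Expand along column 2:
  − (-3) · |2 -5; -5 -4| = −(-3)·(-8 − 25) = -99
  − (-5) · |-6 -6; 2 -5| = −(-5)·(30 − (-12)) = 210
Sum: (-99) + (210) = 111

The determinant is 111.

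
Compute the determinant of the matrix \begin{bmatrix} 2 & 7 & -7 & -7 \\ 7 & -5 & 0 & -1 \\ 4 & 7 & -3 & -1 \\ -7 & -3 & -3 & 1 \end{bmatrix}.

-2274

Expand along row 2 (it has 1 zero):
  − (7) · M_21   where M_21 = det([7 -7 -7; 7 -3 -1; -3 -3 1]) = 196
  + (-5) · M_22   where M_22 = det([2 -7 -7; 4 -3 -1; -7 -3 1]) = 198
  + (-1) · M_24   where M_24 = det([2 7 -7; 4 7 -3; -7 -3 -3]) = -88
det = (-1)·(7)·(196) + (+1)·(-5)·(198) + (+1)·(-1)·(-88) = -2274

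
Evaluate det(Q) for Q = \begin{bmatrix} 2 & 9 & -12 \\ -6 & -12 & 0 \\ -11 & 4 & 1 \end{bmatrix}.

|Q| = 1902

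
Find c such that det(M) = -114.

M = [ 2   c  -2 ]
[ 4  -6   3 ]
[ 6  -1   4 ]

Expanding along the column containing c, det(M) is linear in c: det(M) = (2)·c + (-106).
Set (2)·c + (-106) = -114  ⇒  (2)·c = -8  ⇒  c = -4.

-4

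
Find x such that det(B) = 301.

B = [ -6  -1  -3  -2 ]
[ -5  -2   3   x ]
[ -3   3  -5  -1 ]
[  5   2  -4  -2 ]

4

Expanding along the row containing x, det(B) is linear in x: det(B) = (112)·x + (-147).
Set (112)·x + (-147) = 301  ⇒  (112)·x = 448  ⇒  x = 4.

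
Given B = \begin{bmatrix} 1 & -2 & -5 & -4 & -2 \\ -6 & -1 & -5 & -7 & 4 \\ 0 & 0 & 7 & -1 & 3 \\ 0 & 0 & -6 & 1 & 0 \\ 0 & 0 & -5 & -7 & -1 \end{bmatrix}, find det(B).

B is block upper-triangular with a 2×2 block and a 3×3 block on the diagonal, so its determinant equals the product of the determinants of the diagonal blocks.
det of the 2×2 block = -13
det of the 3×3 block = 140
det = (-13)·(140) = -1820

det(B) = -1820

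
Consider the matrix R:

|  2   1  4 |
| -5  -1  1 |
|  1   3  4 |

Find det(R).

The determinant is -49.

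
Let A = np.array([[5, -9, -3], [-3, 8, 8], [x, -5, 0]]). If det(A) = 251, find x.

Expanding along the column containing x, det(A) is linear in x: det(A) = (-48)·x + (155).
Set (-48)·x + (155) = 251  ⇒  (-48)·x = 96  ⇒  x = -2.

x = -2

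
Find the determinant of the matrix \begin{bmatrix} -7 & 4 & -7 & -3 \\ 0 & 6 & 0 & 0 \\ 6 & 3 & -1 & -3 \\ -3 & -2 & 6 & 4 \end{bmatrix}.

Expand along row 2 (it has 3 zeros):
  + (6) · M_22   where M_22 = det([-7 -7 -3; 6 -1 -3; -3 6 4]) = -92
det = (+1)·(6)·(-92) = -552

-552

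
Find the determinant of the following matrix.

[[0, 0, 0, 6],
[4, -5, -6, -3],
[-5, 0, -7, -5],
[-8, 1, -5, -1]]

582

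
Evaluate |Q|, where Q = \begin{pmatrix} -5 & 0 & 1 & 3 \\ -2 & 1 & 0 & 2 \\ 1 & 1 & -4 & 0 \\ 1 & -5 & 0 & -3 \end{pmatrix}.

Expand along column 3 (it has 2 zeros):
  + (1) · M_13   where M_13 = det([-2 1 2; 1 1 0; 1 -5 -3]) = -3
  + (-4) · M_33   where M_33 = det([-5 0 3; -2 1 2; 1 -5 -3]) = -8
det = (+1)·(1)·(-3) + (+1)·(-4)·(-8) = 29

The determinant is 29.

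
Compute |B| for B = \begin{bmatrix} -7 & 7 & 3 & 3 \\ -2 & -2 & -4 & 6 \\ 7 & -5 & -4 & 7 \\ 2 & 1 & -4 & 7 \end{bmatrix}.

|B| = 1264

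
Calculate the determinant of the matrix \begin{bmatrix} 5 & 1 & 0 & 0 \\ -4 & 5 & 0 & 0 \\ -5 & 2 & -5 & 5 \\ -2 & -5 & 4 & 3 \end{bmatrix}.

The matrix is block lower-triangular with a 2×2 block and a 2×2 block on the diagonal, so its determinant equals the product of the determinants of the diagonal blocks.
det of the 2×2 block = 29
det of the 2×2 block = -35
det = (29)·(-35) = -1015

-1015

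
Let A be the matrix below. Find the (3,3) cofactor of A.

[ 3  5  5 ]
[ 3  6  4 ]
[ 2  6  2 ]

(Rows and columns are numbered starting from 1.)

The cofactor is 3.

Delete row 3 and column 3; the remaining 2×2 submatrix is [3 5; 3 6].
Its determinant is 3·6 − 5·3 = 3.
The cofactor carries sign (−1)^(3+3) = +1, so C_{3,3} = +(3) = 3.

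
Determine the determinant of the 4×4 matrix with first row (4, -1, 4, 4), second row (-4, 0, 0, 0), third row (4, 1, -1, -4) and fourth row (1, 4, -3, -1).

-180

Expand along row 2 (it has 3 zeros):
  − (-4) · M_21   where M_21 = det([-1 4 4; 1 -1 -4; 4 -3 -1]) = -45
det = (-1)·(-4)·(-45) = -180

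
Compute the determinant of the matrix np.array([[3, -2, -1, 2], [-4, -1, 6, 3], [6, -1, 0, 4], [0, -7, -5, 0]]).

-17

Expand along row 4 (it has 2 zeros):
  + (-7) · M_42   where M_42 = det([3 -1 2; -4 6 3; 6 0 4]) = -34
  − (-5) · M_43   where M_43 = det([3 -2 2; -4 -1 3; 6 -1 4]) = -51
det = (+1)·(-7)·(-34) + (-1)·(-5)·(-51) = -17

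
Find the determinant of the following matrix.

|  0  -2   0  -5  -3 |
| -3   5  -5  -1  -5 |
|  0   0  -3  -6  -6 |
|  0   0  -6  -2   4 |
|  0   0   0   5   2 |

The matrix is block upper-triangular with a 2×2 block and a 3×3 block on the diagonal, so its determinant equals the product of the determinants of the diagonal blocks.
det of the 2×2 block = -6
det of the 3×3 block = 180
det = (-6)·(180) = -1080

-1080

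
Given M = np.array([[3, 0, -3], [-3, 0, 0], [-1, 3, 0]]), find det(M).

det(M) = 27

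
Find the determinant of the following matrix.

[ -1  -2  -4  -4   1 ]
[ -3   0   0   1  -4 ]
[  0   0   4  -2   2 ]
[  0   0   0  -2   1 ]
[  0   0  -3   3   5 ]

348

The matrix is block upper-triangular with a 2×2 block and a 3×3 block on the diagonal, so its determinant equals the product of the determinants of the diagonal blocks.
det of the 2×2 block = -6
det of the 3×3 block = -58
det = (-6)·(-58) = 348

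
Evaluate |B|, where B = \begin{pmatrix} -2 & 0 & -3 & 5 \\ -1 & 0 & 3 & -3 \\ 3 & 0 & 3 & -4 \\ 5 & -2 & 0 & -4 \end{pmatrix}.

The determinant is 30.

Expand along column 2 (it has 3 zeros):
  + (-2) · M_42   where M_42 = det([-2 -3 5; -1 3 -3; 3 3 -4]) = -15
det = (+1)·(-2)·(-15) = 30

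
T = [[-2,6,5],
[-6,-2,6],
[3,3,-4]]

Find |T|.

Expand along column 1:
  + (-2) · |-2 6; 3 -4| = (-2)·(8 − 18) = 20
  − (-6) · |6 5; 3 -4| = −(-6)·(-24 − 15) = -234
  + 3 · |6 5; -2 6| = 3·(36 − (-10)) = 138
Sum: (20) + (-234) + (138) = -76

The determinant is -76.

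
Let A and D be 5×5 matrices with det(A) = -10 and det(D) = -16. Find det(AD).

det(AD) = det(A)·det(D) = (-10)·(-16) = 160

|AD| = 160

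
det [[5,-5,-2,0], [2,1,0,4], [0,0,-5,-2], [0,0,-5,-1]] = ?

-75

The matrix is block upper-triangular with a 2×2 block and a 2×2 block on the diagonal, so its determinant equals the product of the determinants of the diagonal blocks.
det of the 2×2 block = 15
det of the 2×2 block = -5
det = (15)·(-5) = -75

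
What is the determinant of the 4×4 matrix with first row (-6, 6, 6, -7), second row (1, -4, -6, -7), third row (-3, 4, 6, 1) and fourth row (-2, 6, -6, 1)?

Expand along row 1:
  + (-6) · M_11   where M_11 = det([-4 -6 -7; 4 6 1; 6 -6 1]) = 360
  − (6) · M_12   where M_12 = det([1 -6 -7; -3 6 1; -2 -6 1]) = -204
  + (6) · M_13   where M_13 = det([1 -4 -7; -3 4 1; -2 6 1]) = 64
  − (-7) · M_14   where M_14 = det([1 -4 -6; -3 4 6; -2 6 -6]) = 120
det = (+1)·(-6)·(360) + (-1)·(6)·(-204) + (+1)·(6)·(64) + (-1)·(-7)·(120) = 288

The determinant is 288.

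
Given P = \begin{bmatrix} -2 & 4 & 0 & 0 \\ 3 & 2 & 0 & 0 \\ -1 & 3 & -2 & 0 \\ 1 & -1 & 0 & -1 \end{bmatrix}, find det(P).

-32

P is block lower-triangular with a 2×2 block and a 2×2 block on the diagonal, so its determinant equals the product of the determinants of the diagonal blocks.
det of the 2×2 block = -16
det of the 2×2 block = 2
det = (-16)·(2) = -32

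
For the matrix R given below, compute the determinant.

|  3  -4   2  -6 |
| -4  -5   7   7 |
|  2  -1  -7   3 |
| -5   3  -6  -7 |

det(R) = -4788

Expand along row 1:
  + (3) · M_11   where M_11 = det([-5 7 7; -1 -7 3; 3 -6 -7]) = -132
  − (-4) · M_12   where M_12 = det([-4 7 7; 2 -7 3; -5 -6 -7]) = -604
  + (2) · M_13   where M_13 = det([-4 -5 7; 2 -1 3; -5 3 -7]) = 20
  − (-6) · M_14   where M_14 = det([-4 -5 7; 2 -1 -7; -5 3 -6]) = -336
det = (+1)·(3)·(-132) + (-1)·(-4)·(-604) + (+1)·(2)·(20) + (-1)·(-6)·(-336) = -4788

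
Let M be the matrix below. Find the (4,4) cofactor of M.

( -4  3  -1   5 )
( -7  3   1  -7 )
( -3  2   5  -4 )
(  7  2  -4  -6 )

49

Delete row 4 and column 4; the remaining 3×3 submatrix is [-4 3 -1; -7 3 1; -3 2 5].
Its determinant is 49.
The cofactor carries sign (−1)^(4+4) = +1, so C_{4,4} = +(49) = 49.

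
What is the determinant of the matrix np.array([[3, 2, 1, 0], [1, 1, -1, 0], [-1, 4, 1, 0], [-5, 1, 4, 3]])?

60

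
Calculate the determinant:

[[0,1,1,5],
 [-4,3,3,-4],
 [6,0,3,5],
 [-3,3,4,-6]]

13

Expand along row 1 (it has 1 zero):
  − (1) · M_12   where M_12 = det([-4 3 -4; 6 3 5; -3 4 -6]) = 83
  + (1) · M_13   where M_13 = det([-4 3 -4; 6 0 5; -3 3 -6]) = 51
  − (5) · M_14   where M_14 = det([-4 3 3; 6 0 3; -3 3 4]) = -9
det = (-1)·(1)·(83) + (+1)·(1)·(51) + (-1)·(5)·(-9) = 13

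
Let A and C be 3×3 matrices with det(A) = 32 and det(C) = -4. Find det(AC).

det(AC) = det(A)·det(C) = (32)·(-4) = -128

-128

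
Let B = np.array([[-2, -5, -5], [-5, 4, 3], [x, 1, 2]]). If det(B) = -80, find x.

-9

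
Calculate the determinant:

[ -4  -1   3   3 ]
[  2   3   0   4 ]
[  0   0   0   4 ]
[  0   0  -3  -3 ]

The matrix is block upper-triangular with a 2×2 block and a 2×2 block on the diagonal, so its determinant equals the product of the determinants of the diagonal blocks.
det of the 2×2 block = -10
det of the 2×2 block = 12
det = (-10)·(12) = -120

-120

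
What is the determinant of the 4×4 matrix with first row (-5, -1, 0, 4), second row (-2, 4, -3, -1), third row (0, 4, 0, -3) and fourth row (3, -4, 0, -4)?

303

Expand along column 3 (it has 3 zeros):
  − (-3) · M_23   where M_23 = det([-5 -1 4; 0 4 -3; 3 -4 -4]) = 101
det = (-1)·(-3)·(101) = 303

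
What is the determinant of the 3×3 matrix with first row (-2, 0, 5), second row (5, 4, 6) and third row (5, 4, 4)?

The determinant is 16.

Expand along row 1:
  + (-2) · |4 6; 4 4| = (-2)·(16 − 24) = 16
  + 5 · |5 4; 5 4| = 5·(20 − 20) = 0
Sum: (16) + (0) = 16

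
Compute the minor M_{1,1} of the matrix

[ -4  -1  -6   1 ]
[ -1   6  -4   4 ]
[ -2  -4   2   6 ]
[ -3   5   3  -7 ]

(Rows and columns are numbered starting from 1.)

Delete row 1 and column 1; the remaining 3×3 submatrix is [6 -4 4; -4 2 6; 5 3 -7].
Its determinant is -288.

-288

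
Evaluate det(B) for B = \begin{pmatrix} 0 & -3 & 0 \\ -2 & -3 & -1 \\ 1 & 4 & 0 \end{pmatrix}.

Expand along row 1:
  − (-3) · |-2 -1; 1 0| = −(-3)·(0 − (-1)) = 3

|B| = 3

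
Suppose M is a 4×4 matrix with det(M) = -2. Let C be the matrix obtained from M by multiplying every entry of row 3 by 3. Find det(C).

-6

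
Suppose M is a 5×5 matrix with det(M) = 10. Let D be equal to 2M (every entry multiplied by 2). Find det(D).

For a 5×5 matrix, det(2M) = 2^5·det(M) = 32·det(M).
det(D) = (32)·(10) = 320

The determinant is 320.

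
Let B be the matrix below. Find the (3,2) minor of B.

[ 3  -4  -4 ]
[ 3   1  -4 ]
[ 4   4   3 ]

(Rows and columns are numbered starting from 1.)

Delete row 3 and column 2; the remaining 2×2 submatrix is [3 -4; 3 -4].
Its determinant is 3·(-4) − (-4)·3 = 0.

The minor is 0.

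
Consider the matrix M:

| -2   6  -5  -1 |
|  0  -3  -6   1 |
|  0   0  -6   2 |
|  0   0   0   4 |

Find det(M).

M is upper triangular, so det(M) is the product of the diagonal entries:
det = (-2) · (-3) · (-6) · (4) = -144

|M| = -144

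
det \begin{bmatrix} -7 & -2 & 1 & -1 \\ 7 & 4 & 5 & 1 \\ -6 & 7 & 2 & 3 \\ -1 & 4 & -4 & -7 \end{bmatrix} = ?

Expand along row 1:
  + (-7) · M_11   where M_11 = det([4 5 1; 7 2 3; 4 -4 -7]) = 261
  − (-2) · M_12   where M_12 = det([7 5 1; -6 2 3; -1 -4 -7]) = -213
  + (1) · M_13   where M_13 = det([7 4 1; -6 7 3; -1 4 -7]) = -624
  − (-1) · M_14   where M_14 = det([7 4 5; -6 7 2; -1 4 -4]) = -441
det = (+1)·(-7)·(261) + (-1)·(-2)·(-213) + (+1)·(1)·(-624) + (-1)·(-1)·(-441) = -3318

The determinant is -3318.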